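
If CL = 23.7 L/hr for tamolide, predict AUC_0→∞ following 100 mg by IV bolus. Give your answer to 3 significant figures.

AUC = 4.22 mg/L·hr

AUC_0→∞ = Dose_iv / CL
        = 100 / 23.7 = 4.21941 mg/L·hr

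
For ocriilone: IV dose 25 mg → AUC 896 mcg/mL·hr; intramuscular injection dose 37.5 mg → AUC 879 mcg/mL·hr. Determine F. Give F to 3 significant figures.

F = 0.654

F = (AUC_ev / D_ev) / (AUC_iv / D_iv)
  = (879/37.5) / (896/25)
  = 23.44 / 35.84 = 0.6540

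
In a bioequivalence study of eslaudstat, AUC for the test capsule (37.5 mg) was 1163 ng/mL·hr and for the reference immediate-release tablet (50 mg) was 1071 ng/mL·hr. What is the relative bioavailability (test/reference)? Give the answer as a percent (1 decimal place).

F_rel = (AUC_test/D_test) / (AUC_ref/D_ref)
      = (1163/37.5) / (1071/50)
      = 31.0133 / 21.42 = 1.4479 = 144.79%

F_rel = 144.8%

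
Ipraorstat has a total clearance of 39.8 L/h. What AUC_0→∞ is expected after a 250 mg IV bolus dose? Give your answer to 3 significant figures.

AUC_0→∞ = Dose_iv / CL
        = 250 / 39.8 = 6.28141 mg/L·h

AUC = 6.28 mg/L·h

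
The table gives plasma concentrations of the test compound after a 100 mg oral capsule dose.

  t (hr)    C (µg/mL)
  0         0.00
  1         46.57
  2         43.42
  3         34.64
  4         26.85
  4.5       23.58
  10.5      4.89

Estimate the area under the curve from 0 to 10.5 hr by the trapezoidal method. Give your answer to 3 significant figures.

Trapezoidal AUC_0→10.5:
  [0→1]: (0.00+46.57)/2 × 1 = 23.285
  [1→2]: (46.57+43.42)/2 × 1 = 44.995
  [2→3]: (43.42+34.64)/2 × 1 = 39.03
  [3→4]: (34.64+26.85)/2 × 1 = 30.745
  [4→4.5]: (26.85+23.58)/2 × 0.5 = 12.6075
  [4.5→10.5]: (23.58+4.89)/2 × 6 = 85.41
  Sum = 236.0725 µg/mL·hr

AUC = 236 µg/mL·hr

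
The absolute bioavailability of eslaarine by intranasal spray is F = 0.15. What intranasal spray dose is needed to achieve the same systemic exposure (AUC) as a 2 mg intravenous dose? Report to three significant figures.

For equal systemic exposure: F × D_ev = D_iv
D_ev = D_iv / F = 2 / 0.15 = 13.3333 mg

D_intranasal = 13.3 mg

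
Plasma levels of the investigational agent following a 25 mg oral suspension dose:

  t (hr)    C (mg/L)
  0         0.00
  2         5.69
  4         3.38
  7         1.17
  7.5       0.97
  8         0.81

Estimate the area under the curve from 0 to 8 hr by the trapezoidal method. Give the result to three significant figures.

Trapezoidal AUC_0→8:
  [0→2]: (0.00+5.69)/2 × 2 = 5.69
  [2→4]: (5.69+3.38)/2 × 2 = 9.07
  [4→7]: (3.38+1.17)/2 × 3 = 6.825
  [7→7.5]: (1.17+0.97)/2 × 0.5 = 0.535
  [7.5→8]: (0.97+0.81)/2 × 0.5 = 0.445
  Sum = 22.565 mg/L·hr

AUC = 22.6 mg/L·hr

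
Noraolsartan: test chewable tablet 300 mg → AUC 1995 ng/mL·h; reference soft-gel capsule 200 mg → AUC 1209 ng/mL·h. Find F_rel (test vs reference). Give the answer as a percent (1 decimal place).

F_rel = 110.0%

F_rel = (AUC_test/D_test) / (AUC_ref/D_ref)
      = (1995/300) / (1209/200)
      = 6.65 / 6.045 = 1.1001 = 110.01%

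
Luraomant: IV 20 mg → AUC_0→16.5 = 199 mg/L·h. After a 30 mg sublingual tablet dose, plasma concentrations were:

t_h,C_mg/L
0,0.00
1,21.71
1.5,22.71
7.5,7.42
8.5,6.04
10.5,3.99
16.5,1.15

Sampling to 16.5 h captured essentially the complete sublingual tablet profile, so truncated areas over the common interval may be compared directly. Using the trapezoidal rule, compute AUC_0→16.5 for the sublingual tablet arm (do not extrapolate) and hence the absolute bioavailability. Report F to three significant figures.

F = 0.484

Trapezoidal AUC_0→16.5 (sublingual tablet):
  [0→1]: (0.00+21.71)/2 × 1 = 10.855
  [1→1.5]: (21.71+22.71)/2 × 0.5 = 11.105
  [1.5→7.5]: (22.71+7.42)/2 × 6 = 90.39
  [7.5→8.5]: (7.42+6.04)/2 × 1 = 6.73
  [8.5→10.5]: (6.04+3.99)/2 × 2 = 10.03
  [10.5→16.5]: (3.99+1.15)/2 × 6 = 15.42
  Sum = 144.53 mg/L·h
F = (AUC_ev/D_ev)/(AUC_iv/D_iv) = (144.53/30)/(199/20) = 4.81767/9.95 = 0.4842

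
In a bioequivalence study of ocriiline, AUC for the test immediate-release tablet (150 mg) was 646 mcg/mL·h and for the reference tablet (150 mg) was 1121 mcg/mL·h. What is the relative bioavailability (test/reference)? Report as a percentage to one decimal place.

F_rel = 57.6%

F_rel = (AUC_test/D_test) / (AUC_ref/D_ref)
      = (646/150) / (1121/150)
      = 4.30667 / 7.47333 = 0.5763 = 57.63%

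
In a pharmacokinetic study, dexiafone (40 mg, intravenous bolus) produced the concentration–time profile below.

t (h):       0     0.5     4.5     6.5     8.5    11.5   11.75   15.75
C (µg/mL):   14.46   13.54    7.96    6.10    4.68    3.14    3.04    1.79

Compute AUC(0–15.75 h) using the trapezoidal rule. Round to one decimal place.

Trapezoidal AUC_0→15.75:
  [0→0.5]: (14.46+13.54)/2 × 0.5 = 7.0
  [0.5→4.5]: (13.54+7.96)/2 × 4 = 43.0
  [4.5→6.5]: (7.96+6.10)/2 × 2 = 14.06
  [6.5→8.5]: (6.10+4.68)/2 × 2 = 10.78
  [8.5→11.5]: (4.68+3.14)/2 × 3 = 11.73
  [11.5→11.75]: (3.14+3.04)/2 × 0.25 = 0.7725
  [11.75→15.75]: (3.04+1.79)/2 × 4 = 9.66
  Sum = 97.0025 µg/mL·h

AUC = 97.0 µg/mL·h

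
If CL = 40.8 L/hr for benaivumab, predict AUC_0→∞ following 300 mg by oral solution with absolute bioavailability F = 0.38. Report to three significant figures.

AUC = 2.79 mg/L·hr

AUC_0→∞ = F × Dose / CL
        = 0.38 × 300 / 40.8 = 2.79412 mg/L·hr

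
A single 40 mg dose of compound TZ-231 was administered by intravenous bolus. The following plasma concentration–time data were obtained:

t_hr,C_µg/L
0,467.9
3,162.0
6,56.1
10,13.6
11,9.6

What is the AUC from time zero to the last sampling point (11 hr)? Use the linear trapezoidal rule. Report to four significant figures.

Trapezoidal AUC_0→11:
  [0→3]: (467.9+162.0)/2 × 3 = 944.85
  [3→6]: (162.0+56.1)/2 × 3 = 327.15
  [6→10]: (56.1+13.6)/2 × 4 = 139.4
  [10→11]: (13.6+9.6)/2 × 1 = 11.6
  Sum = 1423.0 µg/L·hr

AUC = 1423 µg/L·hr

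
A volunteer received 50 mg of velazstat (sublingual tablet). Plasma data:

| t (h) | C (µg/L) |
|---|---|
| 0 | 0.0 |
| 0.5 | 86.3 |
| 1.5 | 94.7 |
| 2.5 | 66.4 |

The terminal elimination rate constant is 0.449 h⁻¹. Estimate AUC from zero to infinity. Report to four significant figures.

Trapezoidal AUC_0→2.5:
  [0→0.5]: (0.0+86.3)/2 × 0.5 = 21.575
  [0.5→1.5]: (86.3+94.7)/2 × 1 = 90.5
  [1.5→2.5]: (94.7+66.4)/2 × 1 = 80.55
  Sum = 192.625 µg/L·h
Extrapolated tail: C_last / k_e = 66.4 / 0.449 = 147.884
AUC_0→∞ = 192.625 + 147.884 = 340.509 µg/L·h

AUC = 340.5 µg/L·h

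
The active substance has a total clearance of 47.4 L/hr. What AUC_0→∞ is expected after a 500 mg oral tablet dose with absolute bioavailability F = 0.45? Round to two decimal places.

AUC = 4.75 mg/L·hr

AUC_0→∞ = F × Dose / CL
        = 0.45 × 500 / 47.4 = 4.74684 mg/L·hr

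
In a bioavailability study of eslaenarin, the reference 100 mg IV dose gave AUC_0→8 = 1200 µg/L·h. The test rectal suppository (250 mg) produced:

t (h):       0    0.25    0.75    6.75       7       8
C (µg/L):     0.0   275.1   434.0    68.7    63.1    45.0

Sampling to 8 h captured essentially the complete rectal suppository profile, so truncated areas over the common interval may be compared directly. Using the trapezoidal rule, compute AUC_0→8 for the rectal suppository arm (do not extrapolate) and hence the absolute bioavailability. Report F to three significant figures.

F = 0.597

Trapezoidal AUC_0→8 (rectal suppository):
  [0→0.25]: (0.0+275.1)/2 × 0.25 = 34.3875
  [0.25→0.75]: (275.1+434.0)/2 × 0.5 = 177.275
  [0.75→6.75]: (434.0+68.7)/2 × 6 = 1508.1
  [6.75→7]: (68.7+63.1)/2 × 0.25 = 16.475
  [7→8]: (63.1+45.0)/2 × 1 = 54.05
  Sum = 1790.2875 µg/L·h
F = (AUC_ev/D_ev)/(AUC_iv/D_iv) = (1790.2875/250)/(1200/100) = 7.16115/12 = 0.5968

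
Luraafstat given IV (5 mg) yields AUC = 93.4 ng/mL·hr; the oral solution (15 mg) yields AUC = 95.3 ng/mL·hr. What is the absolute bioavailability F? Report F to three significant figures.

F = 0.340

F = (AUC_ev / D_ev) / (AUC_iv / D_iv)
  = (95.3/15) / (93.4/5)
  = 6.35333 / 18.68 = 0.3401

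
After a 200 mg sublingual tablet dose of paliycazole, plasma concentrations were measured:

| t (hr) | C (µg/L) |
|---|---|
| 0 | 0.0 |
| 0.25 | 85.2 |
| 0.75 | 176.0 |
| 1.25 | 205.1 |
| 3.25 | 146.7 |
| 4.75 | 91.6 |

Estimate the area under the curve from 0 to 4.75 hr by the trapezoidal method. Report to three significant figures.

AUC = 702 µg/L·hr

Trapezoidal AUC_0→4.75:
  [0→0.25]: (0.0+85.2)/2 × 0.25 = 10.65
  [0.25→0.75]: (85.2+176.0)/2 × 0.5 = 65.3
  [0.75→1.25]: (176.0+205.1)/2 × 0.5 = 95.275
  [1.25→3.25]: (205.1+146.7)/2 × 2 = 351.8
  [3.25→4.75]: (146.7+91.6)/2 × 1.5 = 178.725
  Sum = 701.75 µg/L·hr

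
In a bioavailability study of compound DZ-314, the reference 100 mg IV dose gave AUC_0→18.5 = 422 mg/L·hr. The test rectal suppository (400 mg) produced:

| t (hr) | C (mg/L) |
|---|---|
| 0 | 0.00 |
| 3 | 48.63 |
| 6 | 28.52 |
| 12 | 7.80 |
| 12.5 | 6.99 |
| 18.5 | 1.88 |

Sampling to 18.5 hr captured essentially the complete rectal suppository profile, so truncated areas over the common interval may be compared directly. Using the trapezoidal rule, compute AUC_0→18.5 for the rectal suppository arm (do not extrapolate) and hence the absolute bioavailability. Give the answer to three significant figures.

F = 0.194

Trapezoidal AUC_0→18.5 (rectal suppository):
  [0→3]: (0.00+48.63)/2 × 3 = 72.945
  [3→6]: (48.63+28.52)/2 × 3 = 115.725
  [6→12]: (28.52+7.80)/2 × 6 = 108.96
  [12→12.5]: (7.80+6.99)/2 × 0.5 = 3.6975
  [12.5→18.5]: (6.99+1.88)/2 × 6 = 26.61
  Sum = 327.9375 mg/L·hr
F = (AUC_ev/D_ev)/(AUC_iv/D_iv) = (327.9375/400)/(422/100) = 0.81984375/4.22 = 0.1943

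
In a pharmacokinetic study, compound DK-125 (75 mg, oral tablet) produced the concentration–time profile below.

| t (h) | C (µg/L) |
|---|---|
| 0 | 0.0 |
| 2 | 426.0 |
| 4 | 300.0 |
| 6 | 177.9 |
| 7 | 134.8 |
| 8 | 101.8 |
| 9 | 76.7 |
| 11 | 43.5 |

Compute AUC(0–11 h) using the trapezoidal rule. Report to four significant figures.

AUC = 2114 µg/L·h

Trapezoidal AUC_0→11:
  [0→2]: (0.0+426.0)/2 × 2 = 426.0
  [2→4]: (426.0+300.0)/2 × 2 = 726.0
  [4→6]: (300.0+177.9)/2 × 2 = 477.9
  [6→7]: (177.9+134.8)/2 × 1 = 156.35
  [7→8]: (134.8+101.8)/2 × 1 = 118.3
  [8→9]: (101.8+76.7)/2 × 1 = 89.25
  [9→11]: (76.7+43.5)/2 × 2 = 120.2
  Sum = 2114.0 µg/L·h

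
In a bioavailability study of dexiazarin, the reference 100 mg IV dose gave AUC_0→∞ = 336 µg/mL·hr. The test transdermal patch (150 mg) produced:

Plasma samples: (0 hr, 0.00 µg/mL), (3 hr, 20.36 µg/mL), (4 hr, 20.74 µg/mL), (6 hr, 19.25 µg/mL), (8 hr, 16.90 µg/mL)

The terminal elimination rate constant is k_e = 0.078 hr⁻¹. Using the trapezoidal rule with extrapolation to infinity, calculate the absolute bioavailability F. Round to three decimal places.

Trapezoidal AUC_0→8 (transdermal patch):
  [0→3]: (0.00+20.36)/2 × 3 = 30.54
  [3→4]: (20.36+20.74)/2 × 1 = 20.55
  [4→6]: (20.74+19.25)/2 × 2 = 39.99
  [6→8]: (19.25+16.90)/2 × 2 = 36.15
  Sum = 127.23 µg/mL·hr
Tail: C_last/k_e = 16.90/0.078 = 216.667
AUC_0→∞ (transdermal patch) = 127.23 + 216.667 = 343.897 µg/mL·hr
F = (AUC_ev/D_ev)/(AUC_iv/D_iv) = (343.897/150)/(336/100) = 2.29265/3.36 = 0.6823

F = 0.682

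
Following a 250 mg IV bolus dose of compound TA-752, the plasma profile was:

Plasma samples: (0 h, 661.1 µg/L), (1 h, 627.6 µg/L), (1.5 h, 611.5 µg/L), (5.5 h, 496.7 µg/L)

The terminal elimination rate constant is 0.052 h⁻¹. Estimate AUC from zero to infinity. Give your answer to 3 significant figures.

AUC = 12700 µg/L·h

Trapezoidal AUC_0→5.5:
  [0→1]: (661.1+627.6)/2 × 1 = 644.35
  [1→1.5]: (627.6+611.5)/2 × 0.5 = 309.775
  [1.5→5.5]: (611.5+496.7)/2 × 4 = 2216.4
  Sum = 3170.525 µg/L·h
Extrapolated tail: C_last / k_e = 496.7 / 0.052 = 9551.923
AUC_0→∞ = 3170.525 + 9551.923 = 12722.448 µg/L·h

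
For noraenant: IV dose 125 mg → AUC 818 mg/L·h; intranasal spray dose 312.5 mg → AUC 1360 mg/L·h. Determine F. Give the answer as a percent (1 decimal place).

F = 66.5%

F = (AUC_ev / D_ev) / (AUC_iv / D_iv)
  = (1360/312.5) / (818/125)
  = 4.352 / 6.544 = 0.6650
  = 66.50%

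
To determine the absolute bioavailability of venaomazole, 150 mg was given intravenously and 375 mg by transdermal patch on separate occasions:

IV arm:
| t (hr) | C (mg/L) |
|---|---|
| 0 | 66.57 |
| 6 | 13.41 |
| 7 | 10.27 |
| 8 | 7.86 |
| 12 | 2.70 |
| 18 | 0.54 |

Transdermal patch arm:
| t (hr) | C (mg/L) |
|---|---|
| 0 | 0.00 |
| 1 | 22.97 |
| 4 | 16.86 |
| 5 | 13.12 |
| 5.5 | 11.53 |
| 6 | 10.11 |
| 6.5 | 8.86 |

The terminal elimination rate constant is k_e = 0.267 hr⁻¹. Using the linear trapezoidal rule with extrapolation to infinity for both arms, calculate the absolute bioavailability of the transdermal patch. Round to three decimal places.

F = 0.185

Trapezoidal AUC_0→18 (IV):
  [0→6]: (66.57+13.41)/2 × 6 = 239.94
  [6→7]: (13.41+10.27)/2 × 1 = 11.84
  [7→8]: (10.27+7.86)/2 × 1 = 9.065
  [8→12]: (7.86+2.70)/2 × 4 = 21.12
  [12→18]: (2.70+0.54)/2 × 6 = 9.72
  Sum = 291.685 mg/L·hr
IV tail: 0.54/0.267 = 2.022; AUC_iv,0→∞ = 291.685 + 2.022 = 293.707 mg/L·hr
Trapezoidal AUC_0→6.5 (transdermal patch):
  [0→1]: (0.00+22.97)/2 × 1 = 11.485
  [1→4]: (22.97+16.86)/2 × 3 = 59.745
  [4→5]: (16.86+13.12)/2 × 1 = 14.99
  [5→5.5]: (13.12+11.53)/2 × 0.5 = 6.1625
  [5.5→6]: (11.53+10.11)/2 × 0.5 = 5.41
  [6→6.5]: (10.11+8.86)/2 × 0.5 = 4.7425
  Sum = 102.535 mg/L·hr
transdermal patch tail: 8.86/0.267 = 33.184; AUC_ev,0→∞ = 102.535 + 33.184 = 135.719 mg/L·hr
F = (AUC_ev/D_ev)/(AUC_iv/D_iv) = (135.719/375)/(293.707/150) = 0.361917/1.95805 = 0.1848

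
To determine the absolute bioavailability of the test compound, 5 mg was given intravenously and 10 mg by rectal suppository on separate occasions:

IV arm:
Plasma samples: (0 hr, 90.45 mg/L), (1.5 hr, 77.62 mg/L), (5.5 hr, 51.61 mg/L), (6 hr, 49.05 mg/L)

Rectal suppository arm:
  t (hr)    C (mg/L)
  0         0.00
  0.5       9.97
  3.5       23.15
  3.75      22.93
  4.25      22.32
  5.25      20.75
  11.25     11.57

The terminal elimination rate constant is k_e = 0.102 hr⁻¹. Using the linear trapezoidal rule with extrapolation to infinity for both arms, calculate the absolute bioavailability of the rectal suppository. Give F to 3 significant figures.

Trapezoidal AUC_0→6 (IV):
  [0→1.5]: (90.45+77.62)/2 × 1.5 = 126.0525
  [1.5→5.5]: (77.62+51.61)/2 × 4 = 258.46
  [5.5→6]: (51.61+49.05)/2 × 0.5 = 25.165
  Sum = 409.6775 mg/L·hr
IV tail: 49.05/0.102 = 480.882; AUC_iv,0→∞ = 409.6775 + 480.882 = 890.5595 mg/L·hr
Trapezoidal AUC_0→11.25 (rectal suppository):
  [0→0.5]: (0.00+9.97)/2 × 0.5 = 2.4925
  [0.5→3.5]: (9.97+23.15)/2 × 3 = 49.68
  [3.5→3.75]: (23.15+22.93)/2 × 0.25 = 5.76
  [3.75→4.25]: (22.93+22.32)/2 × 0.5 = 11.3125
  [4.25→5.25]: (22.32+20.75)/2 × 1 = 21.535
  [5.25→11.25]: (20.75+11.57)/2 × 6 = 96.96
  Sum = 187.74 mg/L·hr
rectal suppository tail: 11.57/0.102 = 113.431; AUC_ev,0→∞ = 187.74 + 113.431 = 301.171 mg/L·hr
F = (AUC_ev/D_ev)/(AUC_iv/D_iv) = (301.171/10)/(890.5595/5) = 30.1171/178.1119 = 0.1691

F = 0.169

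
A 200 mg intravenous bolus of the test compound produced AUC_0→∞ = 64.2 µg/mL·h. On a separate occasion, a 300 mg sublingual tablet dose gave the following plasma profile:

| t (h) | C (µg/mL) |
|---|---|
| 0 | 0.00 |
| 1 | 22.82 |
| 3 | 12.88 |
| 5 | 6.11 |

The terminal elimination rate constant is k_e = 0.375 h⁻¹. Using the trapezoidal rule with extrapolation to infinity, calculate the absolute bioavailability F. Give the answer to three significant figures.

Trapezoidal AUC_0→5 (sublingual tablet):
  [0→1]: (0.00+22.82)/2 × 1 = 11.41
  [1→3]: (22.82+12.88)/2 × 2 = 35.7
  [3→5]: (12.88+6.11)/2 × 2 = 18.99
  Sum = 66.1 µg/mL·h
Tail: C_last/k_e = 6.11/0.375 = 16.293
AUC_0→∞ (sublingual tablet) = 66.1 + 16.293 = 82.393 µg/mL·h
F = (AUC_ev/D_ev)/(AUC_iv/D_iv) = (82.393/300)/(64.2/200) = 0.274643/0.321 = 0.8556

F = 0.856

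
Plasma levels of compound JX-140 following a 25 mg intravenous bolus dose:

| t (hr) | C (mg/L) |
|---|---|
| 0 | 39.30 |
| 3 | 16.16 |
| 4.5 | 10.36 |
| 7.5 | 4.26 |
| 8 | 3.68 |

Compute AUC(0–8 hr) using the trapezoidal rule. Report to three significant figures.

Trapezoidal AUC_0→8:
  [0→3]: (39.30+16.16)/2 × 3 = 83.19
  [3→4.5]: (16.16+10.36)/2 × 1.5 = 19.89
  [4.5→7.5]: (10.36+4.26)/2 × 3 = 21.93
  [7.5→8]: (4.26+3.68)/2 × 0.5 = 1.985
  Sum = 126.995 mg/L·hr

AUC = 127 mg/L·hr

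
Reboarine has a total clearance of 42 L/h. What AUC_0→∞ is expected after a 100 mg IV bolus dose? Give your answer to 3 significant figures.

AUC = 2.38 mg/L·h

AUC_0→∞ = Dose_iv / CL
        = 100 / 42 = 2.38095 mg/L·h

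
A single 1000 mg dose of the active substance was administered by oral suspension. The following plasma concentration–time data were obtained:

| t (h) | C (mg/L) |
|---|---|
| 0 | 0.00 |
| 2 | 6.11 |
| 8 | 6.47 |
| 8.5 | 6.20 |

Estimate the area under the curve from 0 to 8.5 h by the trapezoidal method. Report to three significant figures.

AUC = 47.0 mg/L·h

Trapezoidal AUC_0→8.5:
  [0→2]: (0.00+6.11)/2 × 2 = 6.11
  [2→8]: (6.11+6.47)/2 × 6 = 37.74
  [8→8.5]: (6.47+6.20)/2 × 0.5 = 3.1675
  Sum = 47.0175 mg/L·h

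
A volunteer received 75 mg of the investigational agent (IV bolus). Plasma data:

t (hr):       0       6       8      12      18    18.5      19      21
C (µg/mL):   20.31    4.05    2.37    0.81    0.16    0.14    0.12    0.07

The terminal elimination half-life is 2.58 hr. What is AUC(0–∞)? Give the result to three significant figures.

Trapezoidal AUC_0→21:
  [0→6]: (20.31+4.05)/2 × 6 = 73.08
  [6→8]: (4.05+2.37)/2 × 2 = 6.42
  [8→12]: (2.37+0.81)/2 × 4 = 6.36
  [12→18]: (0.81+0.16)/2 × 6 = 2.91
  [18→18.5]: (0.16+0.14)/2 × 0.5 = 0.075
  [18.5→19]: (0.14+0.12)/2 × 0.5 = 0.065
  [19→21]: (0.12+0.07)/2 × 2 = 0.19
  Sum = 89.1 µg/mL·hr
k_e = ln2 / t½ = 0.693147 / 2.58 = 0.2687 hr^-1
Extrapolated tail: C_last / k_e = 0.07 / 0.2687 = 0.261
AUC_0→∞ = 89.1 + 0.261 = 89.361 µg/mL·hr

AUC = 89.4 µg/mL·hr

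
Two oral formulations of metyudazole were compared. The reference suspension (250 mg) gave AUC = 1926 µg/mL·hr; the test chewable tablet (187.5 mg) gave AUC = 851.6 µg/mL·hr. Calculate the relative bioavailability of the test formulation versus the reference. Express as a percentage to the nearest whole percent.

F_rel = 59%

F_rel = (AUC_test/D_test) / (AUC_ref/D_ref)
      = (851.6/187.5) / (1926/250)
      = 4.54187 / 7.704 = 0.5895 = 58.95%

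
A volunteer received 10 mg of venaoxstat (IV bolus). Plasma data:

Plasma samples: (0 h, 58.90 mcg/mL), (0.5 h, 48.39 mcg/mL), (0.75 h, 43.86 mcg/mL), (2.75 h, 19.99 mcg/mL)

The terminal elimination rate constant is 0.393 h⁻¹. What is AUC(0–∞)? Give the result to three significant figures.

Trapezoidal AUC_0→2.75:
  [0→0.5]: (58.90+48.39)/2 × 0.5 = 26.8225
  [0.5→0.75]: (48.39+43.86)/2 × 0.25 = 11.53125
  [0.75→2.75]: (43.86+19.99)/2 × 2 = 63.85
  Sum = 102.20375 mcg/mL·h
Extrapolated tail: C_last / k_e = 19.99 / 0.393 = 50.865
AUC_0→∞ = 102.20375 + 50.865 = 153.06875 mcg/mL·h

AUC = 153 mcg/mL·h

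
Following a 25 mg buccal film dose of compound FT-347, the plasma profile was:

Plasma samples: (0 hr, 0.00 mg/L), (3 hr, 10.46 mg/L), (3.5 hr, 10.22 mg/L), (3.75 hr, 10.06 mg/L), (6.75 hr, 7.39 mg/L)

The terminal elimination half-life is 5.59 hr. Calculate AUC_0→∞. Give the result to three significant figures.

AUC = 109 mg/L·hr

Trapezoidal AUC_0→6.75:
  [0→3]: (0.00+10.46)/2 × 3 = 15.69
  [3→3.5]: (10.46+10.22)/2 × 0.5 = 5.17
  [3.5→3.75]: (10.22+10.06)/2 × 0.25 = 2.535
  [3.75→6.75]: (10.06+7.39)/2 × 3 = 26.175
  Sum = 49.57 mg/L·hr
k_e = ln2 / t½ = 0.693147 / 5.59 = 0.1240 hr^-1
Extrapolated tail: C_last / k_e = 7.39 / 0.124 = 59.597
AUC_0→∞ = 49.57 + 59.597 = 109.167 mg/L·hr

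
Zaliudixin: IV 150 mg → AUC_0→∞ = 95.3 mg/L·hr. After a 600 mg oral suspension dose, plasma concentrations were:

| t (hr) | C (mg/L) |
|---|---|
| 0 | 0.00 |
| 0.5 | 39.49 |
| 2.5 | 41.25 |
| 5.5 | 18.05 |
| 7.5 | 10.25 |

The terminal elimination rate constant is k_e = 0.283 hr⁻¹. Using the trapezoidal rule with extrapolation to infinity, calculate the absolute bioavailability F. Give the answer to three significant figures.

Trapezoidal AUC_0→7.5 (oral suspension):
  [0→0.5]: (0.00+39.49)/2 × 0.5 = 9.8725
  [0.5→2.5]: (39.49+41.25)/2 × 2 = 80.74
  [2.5→5.5]: (41.25+18.05)/2 × 3 = 88.95
  [5.5→7.5]: (18.05+10.25)/2 × 2 = 28.3
  Sum = 207.8625 mg/L·hr
Tail: C_last/k_e = 10.25/0.283 = 36.219
AUC_0→∞ (oral suspension) = 207.8625 + 36.219 = 244.0815 mg/L·hr
F = (AUC_ev/D_ev)/(AUC_iv/D_iv) = (244.0815/600)/(95.3/150) = 0.4068025/0.635333 = 0.6403

F = 0.640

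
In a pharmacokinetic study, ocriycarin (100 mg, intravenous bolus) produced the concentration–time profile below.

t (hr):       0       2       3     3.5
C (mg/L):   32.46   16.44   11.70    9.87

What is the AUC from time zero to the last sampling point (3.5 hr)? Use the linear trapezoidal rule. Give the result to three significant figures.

Trapezoidal AUC_0→3.5:
  [0→2]: (32.46+16.44)/2 × 2 = 48.9
  [2→3]: (16.44+11.70)/2 × 1 = 14.07
  [3→3.5]: (11.70+9.87)/2 × 0.5 = 5.3925
  Sum = 68.3625 mg/L·hr

AUC = 68.4 mg/L·hr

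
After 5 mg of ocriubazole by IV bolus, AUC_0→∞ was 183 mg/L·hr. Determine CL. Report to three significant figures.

CL = Dose_iv / AUC_0→∞
   = 5 / 183 = 0.0273224 L/hr

CL = 0.0273 L/hr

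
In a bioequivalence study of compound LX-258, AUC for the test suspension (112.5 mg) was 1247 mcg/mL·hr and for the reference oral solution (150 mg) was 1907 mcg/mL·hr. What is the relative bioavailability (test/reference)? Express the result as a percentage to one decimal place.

F_rel = 87.2%

F_rel = (AUC_test/D_test) / (AUC_ref/D_ref)
      = (1247/112.5) / (1907/150)
      = 11.0844 / 12.7133 = 0.8719 = 87.19%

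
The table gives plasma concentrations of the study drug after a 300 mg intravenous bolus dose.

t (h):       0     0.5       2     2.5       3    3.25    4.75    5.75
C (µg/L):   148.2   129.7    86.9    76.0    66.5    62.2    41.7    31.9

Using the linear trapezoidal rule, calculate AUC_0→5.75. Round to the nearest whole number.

Trapezoidal AUC_0→5.75:
  [0→0.5]: (148.2+129.7)/2 × 0.5 = 69.475
  [0.5→2]: (129.7+86.9)/2 × 1.5 = 162.45
  [2→2.5]: (86.9+76.0)/2 × 0.5 = 40.725
  [2.5→3]: (76.0+66.5)/2 × 0.5 = 35.625
  [3→3.25]: (66.5+62.2)/2 × 0.25 = 16.0875
  [3.25→4.75]: (62.2+41.7)/2 × 1.5 = 77.925
  [4.75→5.75]: (41.7+31.9)/2 × 1 = 36.8
  Sum = 439.0875 µg/L·h

AUC = 439 µg/L·h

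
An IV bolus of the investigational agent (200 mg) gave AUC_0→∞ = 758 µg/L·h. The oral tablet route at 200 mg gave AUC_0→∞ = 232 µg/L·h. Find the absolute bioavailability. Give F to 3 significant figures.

F = 0.306

F = (AUC_ev / D_ev) / (AUC_iv / D_iv)
  = (232/200) / (758/200)
  = 1.16 / 3.79 = 0.3061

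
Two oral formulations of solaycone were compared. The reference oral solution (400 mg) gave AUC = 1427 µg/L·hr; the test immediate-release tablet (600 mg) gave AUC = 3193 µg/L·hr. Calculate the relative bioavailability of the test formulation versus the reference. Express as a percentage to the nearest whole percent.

F_rel = (AUC_test/D_test) / (AUC_ref/D_ref)
      = (3193/600) / (1427/400)
      = 5.32167 / 3.5675 = 1.4917 = 149.17%

F_rel = 149%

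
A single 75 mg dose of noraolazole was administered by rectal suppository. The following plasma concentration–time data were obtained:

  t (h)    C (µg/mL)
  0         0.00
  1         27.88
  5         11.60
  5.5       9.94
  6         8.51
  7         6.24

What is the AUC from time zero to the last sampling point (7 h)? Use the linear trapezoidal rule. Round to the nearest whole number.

Trapezoidal AUC_0→7:
  [0→1]: (0.00+27.88)/2 × 1 = 13.94
  [1→5]: (27.88+11.60)/2 × 4 = 78.96
  [5→5.5]: (11.60+9.94)/2 × 0.5 = 5.385
  [5.5→6]: (9.94+8.51)/2 × 0.5 = 4.6125
  [6→7]: (8.51+6.24)/2 × 1 = 7.375
  Sum = 110.2725 µg/mL·h

AUC = 110 µg/mL·h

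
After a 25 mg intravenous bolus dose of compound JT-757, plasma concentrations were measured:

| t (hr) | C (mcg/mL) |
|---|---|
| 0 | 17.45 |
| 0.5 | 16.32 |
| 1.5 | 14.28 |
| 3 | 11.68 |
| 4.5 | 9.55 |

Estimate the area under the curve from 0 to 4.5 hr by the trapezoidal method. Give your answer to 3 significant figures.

AUC = 59.1 mcg/mL·hr

Trapezoidal AUC_0→4.5:
  [0→0.5]: (17.45+16.32)/2 × 0.5 = 8.4425
  [0.5→1.5]: (16.32+14.28)/2 × 1 = 15.3
  [1.5→3]: (14.28+11.68)/2 × 1.5 = 19.47
  [3→4.5]: (11.68+9.55)/2 × 1.5 = 15.9225
  Sum = 59.135 mcg/mL·hr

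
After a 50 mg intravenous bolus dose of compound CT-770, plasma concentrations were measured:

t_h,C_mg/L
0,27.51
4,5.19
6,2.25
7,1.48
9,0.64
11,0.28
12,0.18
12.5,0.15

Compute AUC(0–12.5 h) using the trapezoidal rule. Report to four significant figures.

AUC = 78.06 mg/L·h

Trapezoidal AUC_0→12.5:
  [0→4]: (27.51+5.19)/2 × 4 = 65.4
  [4→6]: (5.19+2.25)/2 × 2 = 7.44
  [6→7]: (2.25+1.48)/2 × 1 = 1.865
  [7→9]: (1.48+0.64)/2 × 2 = 2.12
  [9→11]: (0.64+0.28)/2 × 2 = 0.92
  [11→12]: (0.28+0.18)/2 × 1 = 0.23
  [12→12.5]: (0.18+0.15)/2 × 0.5 = 0.0825
  Sum = 78.0575 mg/L·h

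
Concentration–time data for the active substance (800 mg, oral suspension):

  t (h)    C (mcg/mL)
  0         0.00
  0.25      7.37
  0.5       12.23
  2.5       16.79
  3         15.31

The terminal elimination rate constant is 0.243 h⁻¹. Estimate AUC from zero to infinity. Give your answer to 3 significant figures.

AUC = 103 mcg/mL·h

Trapezoidal AUC_0→3:
  [0→0.25]: (0.00+7.37)/2 × 0.25 = 0.92125
  [0.25→0.5]: (7.37+12.23)/2 × 0.25 = 2.45
  [0.5→2.5]: (12.23+16.79)/2 × 2 = 29.02
  [2.5→3]: (16.79+15.31)/2 × 0.5 = 8.025
  Sum = 40.41625 mcg/mL·h
Extrapolated tail: C_last / k_e = 15.31 / 0.243 = 63.004
AUC_0→∞ = 40.41625 + 63.004 = 103.42025 mcg/mL·h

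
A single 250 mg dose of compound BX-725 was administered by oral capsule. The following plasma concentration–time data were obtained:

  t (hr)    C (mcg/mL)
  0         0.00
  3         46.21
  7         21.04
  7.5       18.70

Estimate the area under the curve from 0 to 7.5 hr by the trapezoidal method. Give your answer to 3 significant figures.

AUC = 214 mcg/mL·hr

Trapezoidal AUC_0→7.5:
  [0→3]: (0.00+46.21)/2 × 3 = 69.315
  [3→7]: (46.21+21.04)/2 × 4 = 134.5
  [7→7.5]: (21.04+18.70)/2 × 0.5 = 9.935
  Sum = 213.75 mcg/mL·hr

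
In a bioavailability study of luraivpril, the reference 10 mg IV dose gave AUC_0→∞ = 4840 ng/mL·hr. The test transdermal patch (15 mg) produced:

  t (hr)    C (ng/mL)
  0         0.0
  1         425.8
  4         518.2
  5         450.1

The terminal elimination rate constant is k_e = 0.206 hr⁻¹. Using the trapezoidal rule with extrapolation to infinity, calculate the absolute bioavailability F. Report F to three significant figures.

F = 0.592

Trapezoidal AUC_0→5 (transdermal patch):
  [0→1]: (0.0+425.8)/2 × 1 = 212.9
  [1→4]: (425.8+518.2)/2 × 3 = 1416.0
  [4→5]: (518.2+450.1)/2 × 1 = 484.15
  Sum = 2113.05 ng/mL·hr
Tail: C_last/k_e = 450.1/0.206 = 2184.951
AUC_0→∞ (transdermal patch) = 2113.05 + 2184.951 = 4298.001 ng/mL·hr
F = (AUC_ev/D_ev)/(AUC_iv/D_iv) = (4298.001/15)/(4840/10) = 286.5334/484 = 0.5920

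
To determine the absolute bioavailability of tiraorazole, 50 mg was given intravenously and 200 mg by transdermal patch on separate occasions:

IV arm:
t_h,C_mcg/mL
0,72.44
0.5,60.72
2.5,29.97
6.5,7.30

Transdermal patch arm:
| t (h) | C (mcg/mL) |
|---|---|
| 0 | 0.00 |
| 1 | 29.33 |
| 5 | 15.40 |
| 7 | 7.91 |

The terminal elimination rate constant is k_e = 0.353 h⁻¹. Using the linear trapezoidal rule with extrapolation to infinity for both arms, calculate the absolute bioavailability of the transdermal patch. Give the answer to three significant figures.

Trapezoidal AUC_0→6.5 (IV):
  [0→0.5]: (72.44+60.72)/2 × 0.5 = 33.29
  [0.5→2.5]: (60.72+29.97)/2 × 2 = 90.69
  [2.5→6.5]: (29.97+7.30)/2 × 4 = 74.54
  Sum = 198.52 mcg/mL·h
IV tail: 7.30/0.353 = 20.680; AUC_iv,0→∞ = 198.52 + 20.680 = 219.2 mcg/mL·h
Trapezoidal AUC_0→7 (transdermal patch):
  [0→1]: (0.00+29.33)/2 × 1 = 14.665
  [1→5]: (29.33+15.40)/2 × 4 = 89.46
  [5→7]: (15.40+7.91)/2 × 2 = 23.31
  Sum = 127.435 mcg/mL·h
transdermal patch tail: 7.91/0.353 = 22.408; AUC_ev,0→∞ = 127.435 + 22.408 = 149.843 mcg/mL·h
F = (AUC_ev/D_ev)/(AUC_iv/D_iv) = (149.843/200)/(219.2/50) = 0.749215/4.384 = 0.1709

F = 0.171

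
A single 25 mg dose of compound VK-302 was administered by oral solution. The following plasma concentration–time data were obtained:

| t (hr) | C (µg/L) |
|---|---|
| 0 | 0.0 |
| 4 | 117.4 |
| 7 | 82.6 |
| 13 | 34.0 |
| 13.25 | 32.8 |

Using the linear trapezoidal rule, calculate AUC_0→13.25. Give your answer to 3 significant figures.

Trapezoidal AUC_0→13.25:
  [0→4]: (0.0+117.4)/2 × 4 = 234.8
  [4→7]: (117.4+82.6)/2 × 3 = 300.0
  [7→13]: (82.6+34.0)/2 × 6 = 349.8
  [13→13.25]: (34.0+32.8)/2 × 0.25 = 8.35
  Sum = 892.95 µg/L·hr

AUC = 893 µg/L·hr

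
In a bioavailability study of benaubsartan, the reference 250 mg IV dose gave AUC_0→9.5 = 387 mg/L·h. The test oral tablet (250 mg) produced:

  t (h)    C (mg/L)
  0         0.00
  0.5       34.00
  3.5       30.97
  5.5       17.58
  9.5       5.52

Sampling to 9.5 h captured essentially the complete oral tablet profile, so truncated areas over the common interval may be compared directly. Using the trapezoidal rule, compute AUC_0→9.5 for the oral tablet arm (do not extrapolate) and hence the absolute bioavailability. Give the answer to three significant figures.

F = 0.519

Trapezoidal AUC_0→9.5 (oral tablet):
  [0→0.5]: (0.00+34.00)/2 × 0.5 = 8.5
  [0.5→3.5]: (34.00+30.97)/2 × 3 = 97.455
  [3.5→5.5]: (30.97+17.58)/2 × 2 = 48.55
  [5.5→9.5]: (17.58+5.52)/2 × 4 = 46.2
  Sum = 200.705 mg/L·h
F = (AUC_ev/D_ev)/(AUC_iv/D_iv) = (200.705/250)/(387/250) = 0.80282/1.548 = 0.5186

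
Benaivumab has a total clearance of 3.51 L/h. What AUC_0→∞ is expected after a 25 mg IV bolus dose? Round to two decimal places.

AUC_0→∞ = Dose_iv / CL
        = 25 / 3.51 = 7.12251 mg/L·h

AUC = 7.12 mg/L·h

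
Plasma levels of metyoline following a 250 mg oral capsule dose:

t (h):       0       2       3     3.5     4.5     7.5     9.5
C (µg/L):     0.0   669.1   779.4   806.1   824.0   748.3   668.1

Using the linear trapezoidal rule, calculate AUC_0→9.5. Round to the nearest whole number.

AUC = 6380 µg/L·h

Trapezoidal AUC_0→9.5:
  [0→2]: (0.0+669.1)/2 × 2 = 669.1
  [2→3]: (669.1+779.4)/2 × 1 = 724.25
  [3→3.5]: (779.4+806.1)/2 × 0.5 = 396.375
  [3.5→4.5]: (806.1+824.0)/2 × 1 = 815.05
  [4.5→7.5]: (824.0+748.3)/2 × 3 = 2358.45
  [7.5→9.5]: (748.3+668.1)/2 × 2 = 1416.4
  Sum = 6379.625 µg/L·h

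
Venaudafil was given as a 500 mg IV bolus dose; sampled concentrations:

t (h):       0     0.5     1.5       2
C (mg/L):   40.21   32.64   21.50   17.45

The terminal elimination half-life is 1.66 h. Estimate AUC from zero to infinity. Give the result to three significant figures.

AUC = 96.8 mg/L·h

Trapezoidal AUC_0→2:
  [0→0.5]: (40.21+32.64)/2 × 0.5 = 18.2125
  [0.5→1.5]: (32.64+21.50)/2 × 1 = 27.07
  [1.5→2]: (21.50+17.45)/2 × 0.5 = 9.7375
  Sum = 55.02 mg/L·h
k_e = ln2 / t½ = 0.693147 / 1.66 = 0.4176 h^-1
Extrapolated tail: C_last / k_e = 17.45 / 0.4176 = 41.786
AUC_0→∞ = 55.02 + 41.786 = 96.806 mg/L·h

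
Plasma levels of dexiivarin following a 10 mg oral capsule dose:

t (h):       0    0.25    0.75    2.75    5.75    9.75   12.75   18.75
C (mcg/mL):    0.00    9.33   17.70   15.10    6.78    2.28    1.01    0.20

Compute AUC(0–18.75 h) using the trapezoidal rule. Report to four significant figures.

Trapezoidal AUC_0→18.75:
  [0→0.25]: (0.00+9.33)/2 × 0.25 = 1.16625
  [0.25→0.75]: (9.33+17.70)/2 × 0.5 = 6.7575
  [0.75→2.75]: (17.70+15.10)/2 × 2 = 32.8
  [2.75→5.75]: (15.10+6.78)/2 × 3 = 32.82
  [5.75→9.75]: (6.78+2.28)/2 × 4 = 18.12
  [9.75→12.75]: (2.28+1.01)/2 × 3 = 4.935
  [12.75→18.75]: (1.01+0.20)/2 × 6 = 3.63
  Sum = 100.22875 mcg/mL·h

AUC = 100.2 mcg/mL·h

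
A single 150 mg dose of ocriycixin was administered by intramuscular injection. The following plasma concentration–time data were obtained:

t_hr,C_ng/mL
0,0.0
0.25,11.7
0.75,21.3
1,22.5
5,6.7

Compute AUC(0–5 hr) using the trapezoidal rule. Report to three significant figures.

Trapezoidal AUC_0→5:
  [0→0.25]: (0.0+11.7)/2 × 0.25 = 1.4625
  [0.25→0.75]: (11.7+21.3)/2 × 0.5 = 8.25
  [0.75→1]: (21.3+22.5)/2 × 0.25 = 5.475
  [1→5]: (22.5+6.7)/2 × 4 = 58.4
  Sum = 73.5875 ng/mL·hr

AUC = 73.6 ng/mL·hr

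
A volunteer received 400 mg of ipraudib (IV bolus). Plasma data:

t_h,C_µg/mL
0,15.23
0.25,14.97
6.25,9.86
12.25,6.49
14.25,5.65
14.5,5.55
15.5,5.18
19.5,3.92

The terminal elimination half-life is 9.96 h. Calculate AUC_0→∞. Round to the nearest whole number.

AUC = 221 µg/mL·h

Trapezoidal AUC_0→19.5:
  [0→0.25]: (15.23+14.97)/2 × 0.25 = 3.775
  [0.25→6.25]: (14.97+9.86)/2 × 6 = 74.49
  [6.25→12.25]: (9.86+6.49)/2 × 6 = 49.05
  [12.25→14.25]: (6.49+5.65)/2 × 2 = 12.14
  [14.25→14.5]: (5.65+5.55)/2 × 0.25 = 1.4
  [14.5→15.5]: (5.55+5.18)/2 × 1 = 5.365
  [15.5→19.5]: (5.18+3.92)/2 × 4 = 18.2
  Sum = 164.42 µg/mL·h
k_e = ln2 / t½ = 0.693147 / 9.96 = 0.0696 h^-1
Extrapolated tail: C_last / k_e = 3.92 / 0.0696 = 56.322
AUC_0→∞ = 164.42 + 56.322 = 220.742 µg/mL·h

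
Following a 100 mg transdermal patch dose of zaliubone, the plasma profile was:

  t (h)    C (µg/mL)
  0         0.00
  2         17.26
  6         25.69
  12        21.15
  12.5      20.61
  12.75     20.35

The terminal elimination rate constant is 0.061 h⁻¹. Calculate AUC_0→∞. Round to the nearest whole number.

Trapezoidal AUC_0→12.75:
  [0→2]: (0.00+17.26)/2 × 2 = 17.26
  [2→6]: (17.26+25.69)/2 × 4 = 85.9
  [6→12]: (25.69+21.15)/2 × 6 = 140.52
  [12→12.5]: (21.15+20.61)/2 × 0.5 = 10.44
  [12.5→12.75]: (20.61+20.35)/2 × 0.25 = 5.12
  Sum = 259.24 µg/mL·h
Extrapolated tail: C_last / k_e = 20.35 / 0.061 = 333.607
AUC_0→∞ = 259.24 + 333.607 = 592.847 µg/mL·h

AUC = 593 µg/mL·h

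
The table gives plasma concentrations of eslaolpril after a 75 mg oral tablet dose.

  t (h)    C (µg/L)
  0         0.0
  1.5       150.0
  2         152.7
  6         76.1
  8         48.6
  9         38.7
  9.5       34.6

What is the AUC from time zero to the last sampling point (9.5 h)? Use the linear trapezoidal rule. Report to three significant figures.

AUC = 832 µg/L·h

Trapezoidal AUC_0→9.5:
  [0→1.5]: (0.0+150.0)/2 × 1.5 = 112.5
  [1.5→2]: (150.0+152.7)/2 × 0.5 = 75.675
  [2→6]: (152.7+76.1)/2 × 4 = 457.6
  [6→8]: (76.1+48.6)/2 × 2 = 124.7
  [8→9]: (48.6+38.7)/2 × 1 = 43.65
  [9→9.5]: (38.7+34.6)/2 × 0.5 = 18.325
  Sum = 832.45 µg/L·h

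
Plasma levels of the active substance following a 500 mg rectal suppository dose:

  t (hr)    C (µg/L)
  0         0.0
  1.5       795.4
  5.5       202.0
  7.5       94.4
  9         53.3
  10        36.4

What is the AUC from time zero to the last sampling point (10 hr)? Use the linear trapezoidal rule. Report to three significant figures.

AUC = 3040 µg/L·hr

Trapezoidal AUC_0→10:
  [0→1.5]: (0.0+795.4)/2 × 1.5 = 596.55
  [1.5→5.5]: (795.4+202.0)/2 × 4 = 1994.8
  [5.5→7.5]: (202.0+94.4)/2 × 2 = 296.4
  [7.5→9]: (94.4+53.3)/2 × 1.5 = 110.775
  [9→10]: (53.3+36.4)/2 × 1 = 44.85
  Sum = 3043.375 µg/L·hr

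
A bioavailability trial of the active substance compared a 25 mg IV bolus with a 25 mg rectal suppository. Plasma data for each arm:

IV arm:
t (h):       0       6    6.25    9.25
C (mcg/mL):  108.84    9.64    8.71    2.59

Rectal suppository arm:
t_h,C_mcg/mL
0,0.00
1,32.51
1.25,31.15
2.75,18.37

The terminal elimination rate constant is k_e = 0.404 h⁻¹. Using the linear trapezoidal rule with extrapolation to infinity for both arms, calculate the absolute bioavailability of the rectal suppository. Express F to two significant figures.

Trapezoidal AUC_0→9.25 (IV):
  [0→6]: (108.84+9.64)/2 × 6 = 355.44
  [6→6.25]: (9.64+8.71)/2 × 0.25 = 2.29375
  [6.25→9.25]: (8.71+2.59)/2 × 3 = 16.95
  Sum = 374.68375 mcg/mL·h
IV tail: 2.59/0.404 = 6.411; AUC_iv,0→∞ = 374.68375 + 6.411 = 381.09475 mcg/mL·h
Trapezoidal AUC_0→2.75 (rectal suppository):
  [0→1]: (0.00+32.51)/2 × 1 = 16.255
  [1→1.25]: (32.51+31.15)/2 × 0.25 = 7.9575
  [1.25→2.75]: (31.15+18.37)/2 × 1.5 = 37.14
  Sum = 61.3525 mcg/mL·h
rectal suppository tail: 18.37/0.404 = 45.470; AUC_ev,0→∞ = 61.3525 + 45.470 = 106.8225 mcg/mL·h
F = (AUC_ev/D_ev)/(AUC_iv/D_iv) = (106.8225/25)/(381.09475/25) = 4.2729/15.24379 = 0.2803

F = 0.28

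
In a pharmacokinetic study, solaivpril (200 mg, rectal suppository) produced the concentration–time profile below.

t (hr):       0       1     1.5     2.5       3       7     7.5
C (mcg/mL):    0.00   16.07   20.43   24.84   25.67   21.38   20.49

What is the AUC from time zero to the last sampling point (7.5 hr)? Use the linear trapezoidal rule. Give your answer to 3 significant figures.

Trapezoidal AUC_0→7.5:
  [0→1]: (0.00+16.07)/2 × 1 = 8.035
  [1→1.5]: (16.07+20.43)/2 × 0.5 = 9.125
  [1.5→2.5]: (20.43+24.84)/2 × 1 = 22.635
  [2.5→3]: (24.84+25.67)/2 × 0.5 = 12.6275
  [3→7]: (25.67+21.38)/2 × 4 = 94.1
  [7→7.5]: (21.38+20.49)/2 × 0.5 = 10.4675
  Sum = 156.99 mcg/mL·hr

AUC = 157 mcg/mL·hr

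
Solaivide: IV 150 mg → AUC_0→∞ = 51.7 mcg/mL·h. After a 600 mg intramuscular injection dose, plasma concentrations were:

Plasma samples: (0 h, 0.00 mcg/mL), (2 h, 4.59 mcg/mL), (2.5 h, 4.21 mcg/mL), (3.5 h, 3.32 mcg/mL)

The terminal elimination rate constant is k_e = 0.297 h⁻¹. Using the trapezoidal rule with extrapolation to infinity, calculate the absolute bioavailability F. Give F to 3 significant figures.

Trapezoidal AUC_0→3.5 (intramuscular injection):
  [0→2]: (0.00+4.59)/2 × 2 = 4.59
  [2→2.5]: (4.59+4.21)/2 × 0.5 = 2.2
  [2.5→3.5]: (4.21+3.32)/2 × 1 = 3.765
  Sum = 10.555 mcg/mL·h
Tail: C_last/k_e = 3.32/0.297 = 11.178
AUC_0→∞ (intramuscular injection) = 10.555 + 11.178 = 21.733 mcg/mL·h
F = (AUC_ev/D_ev)/(AUC_iv/D_iv) = (21.733/600)/(51.7/150) = 0.0362217/0.344667 = 0.1051

F = 0.105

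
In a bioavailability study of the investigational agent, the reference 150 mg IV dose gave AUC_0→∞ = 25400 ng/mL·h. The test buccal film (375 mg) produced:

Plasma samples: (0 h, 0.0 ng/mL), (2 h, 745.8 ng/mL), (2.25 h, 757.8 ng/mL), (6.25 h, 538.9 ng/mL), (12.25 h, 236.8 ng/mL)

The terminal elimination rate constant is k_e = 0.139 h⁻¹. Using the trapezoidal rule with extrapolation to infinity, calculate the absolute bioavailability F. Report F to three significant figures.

Trapezoidal AUC_0→12.25 (buccal film):
  [0→2]: (0.0+745.8)/2 × 2 = 745.8
  [2→2.25]: (745.8+757.8)/2 × 0.25 = 187.95
  [2.25→6.25]: (757.8+538.9)/2 × 4 = 2593.4
  [6.25→12.25]: (538.9+236.8)/2 × 6 = 2327.1
  Sum = 5854.25 ng/mL·h
Tail: C_last/k_e = 236.8/0.139 = 1703.597
AUC_0→∞ (buccal film) = 5854.25 + 1703.597 = 7557.847 ng/mL·h
F = (AUC_ev/D_ev)/(AUC_iv/D_iv) = (7557.847/375)/(25400/150) = 20.1543/169.333 = 0.1190

F = 0.119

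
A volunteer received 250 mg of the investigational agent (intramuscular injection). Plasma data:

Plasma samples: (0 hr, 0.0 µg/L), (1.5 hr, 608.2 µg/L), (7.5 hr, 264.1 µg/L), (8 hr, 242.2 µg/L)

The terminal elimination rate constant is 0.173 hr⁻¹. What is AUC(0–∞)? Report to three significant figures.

AUC = 4600 µg/L·hr

Trapezoidal AUC_0→8:
  [0→1.5]: (0.0+608.2)/2 × 1.5 = 456.15
  [1.5→7.5]: (608.2+264.1)/2 × 6 = 2616.9
  [7.5→8]: (264.1+242.2)/2 × 0.5 = 126.575
  Sum = 3199.625 µg/L·hr
Extrapolated tail: C_last / k_e = 242.2 / 0.173 = 1400.000
AUC_0→∞ = 3199.625 + 1400.000 = 4599.625 µg/L·hr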